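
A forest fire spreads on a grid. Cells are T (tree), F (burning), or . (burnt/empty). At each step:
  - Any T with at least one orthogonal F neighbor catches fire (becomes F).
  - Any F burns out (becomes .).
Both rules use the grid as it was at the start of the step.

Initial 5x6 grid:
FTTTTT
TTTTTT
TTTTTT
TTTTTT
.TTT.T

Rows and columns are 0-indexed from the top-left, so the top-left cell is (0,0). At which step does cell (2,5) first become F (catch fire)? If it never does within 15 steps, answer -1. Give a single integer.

Step 1: cell (2,5)='T' (+2 fires, +1 burnt)
Step 2: cell (2,5)='T' (+3 fires, +2 burnt)
Step 3: cell (2,5)='T' (+4 fires, +3 burnt)
Step 4: cell (2,5)='T' (+4 fires, +4 burnt)
Step 5: cell (2,5)='T' (+5 fires, +4 burnt)
Step 6: cell (2,5)='T' (+4 fires, +5 burnt)
Step 7: cell (2,5)='F' (+3 fires, +4 burnt)
  -> target ignites at step 7
Step 8: cell (2,5)='.' (+1 fires, +3 burnt)
Step 9: cell (2,5)='.' (+1 fires, +1 burnt)
Step 10: cell (2,5)='.' (+0 fires, +1 burnt)
  fire out at step 10

7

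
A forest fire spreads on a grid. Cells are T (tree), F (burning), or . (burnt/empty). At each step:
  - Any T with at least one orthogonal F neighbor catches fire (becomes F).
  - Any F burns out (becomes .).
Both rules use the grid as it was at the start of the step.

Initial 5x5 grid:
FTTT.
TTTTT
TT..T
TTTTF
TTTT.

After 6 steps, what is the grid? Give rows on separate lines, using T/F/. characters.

Step 1: 4 trees catch fire, 2 burn out
  .FTT.
  FTTTT
  TT..F
  TTTF.
  TTTT.
Step 2: 6 trees catch fire, 4 burn out
  ..FT.
  .FTTF
  FT...
  TTF..
  TTTF.
Step 3: 7 trees catch fire, 6 burn out
  ...F.
  ..FF.
  .F...
  FF...
  TTF..
Step 4: 2 trees catch fire, 7 burn out
  .....
  .....
  .....
  .....
  FF...
Step 5: 0 trees catch fire, 2 burn out
  .....
  .....
  .....
  .....
  .....
Step 6: 0 trees catch fire, 0 burn out
  .....
  .....
  .....
  .....
  .....

.....
.....
.....
.....
.....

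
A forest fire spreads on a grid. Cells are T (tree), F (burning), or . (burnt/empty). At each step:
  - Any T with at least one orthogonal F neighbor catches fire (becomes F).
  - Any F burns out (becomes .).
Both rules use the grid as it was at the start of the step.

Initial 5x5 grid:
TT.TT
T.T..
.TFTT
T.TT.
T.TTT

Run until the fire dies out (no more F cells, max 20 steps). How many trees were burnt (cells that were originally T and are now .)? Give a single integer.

Step 1: +4 fires, +1 burnt (F count now 4)
Step 2: +3 fires, +4 burnt (F count now 3)
Step 3: +1 fires, +3 burnt (F count now 1)
Step 4: +1 fires, +1 burnt (F count now 1)
Step 5: +0 fires, +1 burnt (F count now 0)
Fire out after step 5
Initially T: 16, now '.': 18
Total burnt (originally-T cells now '.'): 9

Answer: 9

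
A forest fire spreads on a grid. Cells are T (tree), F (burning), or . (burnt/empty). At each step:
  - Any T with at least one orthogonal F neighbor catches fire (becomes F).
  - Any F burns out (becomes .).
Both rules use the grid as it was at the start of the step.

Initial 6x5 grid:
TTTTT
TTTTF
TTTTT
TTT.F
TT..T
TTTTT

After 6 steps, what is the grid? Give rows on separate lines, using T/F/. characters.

Step 1: 4 trees catch fire, 2 burn out
  TTTTF
  TTTF.
  TTTTF
  TTT..
  TT..F
  TTTTT
Step 2: 4 trees catch fire, 4 burn out
  TTTF.
  TTF..
  TTTF.
  TTT..
  TT...
  TTTTF
Step 3: 4 trees catch fire, 4 burn out
  TTF..
  TF...
  TTF..
  TTT..
  TT...
  TTTF.
Step 4: 5 trees catch fire, 4 burn out
  TF...
  F....
  TF...
  TTF..
  TT...
  TTF..
Step 5: 4 trees catch fire, 5 burn out
  F....
  .....
  F....
  TF...
  TT...
  TF...
Step 6: 3 trees catch fire, 4 burn out
  .....
  .....
  .....
  F....
  TF...
  F....

.....
.....
.....
F....
TF...
F....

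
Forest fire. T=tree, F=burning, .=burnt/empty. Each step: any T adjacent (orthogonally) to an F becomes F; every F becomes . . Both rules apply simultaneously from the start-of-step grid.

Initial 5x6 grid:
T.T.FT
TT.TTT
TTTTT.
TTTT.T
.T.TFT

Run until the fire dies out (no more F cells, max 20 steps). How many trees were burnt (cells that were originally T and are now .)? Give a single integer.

Answer: 20

Derivation:
Step 1: +4 fires, +2 burnt (F count now 4)
Step 2: +5 fires, +4 burnt (F count now 5)
Step 3: +2 fires, +5 burnt (F count now 2)
Step 4: +2 fires, +2 burnt (F count now 2)
Step 5: +3 fires, +2 burnt (F count now 3)
Step 6: +2 fires, +3 burnt (F count now 2)
Step 7: +1 fires, +2 burnt (F count now 1)
Step 8: +1 fires, +1 burnt (F count now 1)
Step 9: +0 fires, +1 burnt (F count now 0)
Fire out after step 9
Initially T: 21, now '.': 29
Total burnt (originally-T cells now '.'): 20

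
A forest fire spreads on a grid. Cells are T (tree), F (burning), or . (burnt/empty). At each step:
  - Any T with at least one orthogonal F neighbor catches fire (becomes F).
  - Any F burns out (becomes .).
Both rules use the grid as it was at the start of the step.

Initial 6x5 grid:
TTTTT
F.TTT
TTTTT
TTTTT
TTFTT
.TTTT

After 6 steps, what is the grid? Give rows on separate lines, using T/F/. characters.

Step 1: 6 trees catch fire, 2 burn out
  FTTTT
  ..TTT
  FTTTT
  TTFTT
  TF.FT
  .TFTT
Step 2: 10 trees catch fire, 6 burn out
  .FTTT
  ..TTT
  .FFTT
  FF.FT
  F...F
  .F.FT
Step 3: 5 trees catch fire, 10 burn out
  ..FTT
  ..FTT
  ...FT
  ....F
  .....
  ....F
Step 4: 3 trees catch fire, 5 burn out
  ...FT
  ...FT
  ....F
  .....
  .....
  .....
Step 5: 2 trees catch fire, 3 burn out
  ....F
  ....F
  .....
  .....
  .....
  .....
Step 6: 0 trees catch fire, 2 burn out
  .....
  .....
  .....
  .....
  .....
  .....

.....
.....
.....
.....
.....
.....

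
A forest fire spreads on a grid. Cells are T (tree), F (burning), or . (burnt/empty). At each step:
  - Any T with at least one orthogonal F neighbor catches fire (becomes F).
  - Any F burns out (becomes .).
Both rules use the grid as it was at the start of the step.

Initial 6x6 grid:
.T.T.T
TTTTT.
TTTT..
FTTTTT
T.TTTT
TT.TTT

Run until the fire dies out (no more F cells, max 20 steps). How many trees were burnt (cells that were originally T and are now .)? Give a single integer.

Step 1: +3 fires, +1 burnt (F count now 3)
Step 2: +4 fires, +3 burnt (F count now 4)
Step 3: +5 fires, +4 burnt (F count now 5)
Step 4: +5 fires, +5 burnt (F count now 5)
Step 5: +4 fires, +5 burnt (F count now 4)
Step 6: +4 fires, +4 burnt (F count now 4)
Step 7: +1 fires, +4 burnt (F count now 1)
Step 8: +0 fires, +1 burnt (F count now 0)
Fire out after step 8
Initially T: 27, now '.': 35
Total burnt (originally-T cells now '.'): 26

Answer: 26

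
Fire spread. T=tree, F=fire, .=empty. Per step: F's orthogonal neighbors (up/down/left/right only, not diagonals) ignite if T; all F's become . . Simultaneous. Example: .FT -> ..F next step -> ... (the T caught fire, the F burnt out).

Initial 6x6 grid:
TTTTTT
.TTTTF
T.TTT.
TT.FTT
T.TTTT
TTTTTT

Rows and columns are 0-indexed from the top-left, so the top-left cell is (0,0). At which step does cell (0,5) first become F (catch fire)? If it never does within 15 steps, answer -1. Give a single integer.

Step 1: cell (0,5)='F' (+5 fires, +2 burnt)
  -> target ignites at step 1
Step 2: cell (0,5)='.' (+8 fires, +5 burnt)
Step 3: cell (0,5)='.' (+5 fires, +8 burnt)
Step 4: cell (0,5)='.' (+4 fires, +5 burnt)
Step 5: cell (0,5)='.' (+2 fires, +4 burnt)
Step 6: cell (0,5)='.' (+2 fires, +2 burnt)
Step 7: cell (0,5)='.' (+1 fires, +2 burnt)
Step 8: cell (0,5)='.' (+2 fires, +1 burnt)
Step 9: cell (0,5)='.' (+0 fires, +2 burnt)
  fire out at step 9

1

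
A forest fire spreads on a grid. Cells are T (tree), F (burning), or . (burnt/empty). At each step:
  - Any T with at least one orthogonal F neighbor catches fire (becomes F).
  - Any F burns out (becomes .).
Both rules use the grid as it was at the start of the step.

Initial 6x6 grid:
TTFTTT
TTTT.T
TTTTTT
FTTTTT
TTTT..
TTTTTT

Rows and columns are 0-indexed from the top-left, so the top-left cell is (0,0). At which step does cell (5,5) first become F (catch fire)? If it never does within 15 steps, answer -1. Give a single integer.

Step 1: cell (5,5)='T' (+6 fires, +2 burnt)
Step 2: cell (5,5)='T' (+10 fires, +6 burnt)
Step 3: cell (5,5)='T' (+5 fires, +10 burnt)
Step 4: cell (5,5)='T' (+5 fires, +5 burnt)
Step 5: cell (5,5)='T' (+3 fires, +5 burnt)
Step 6: cell (5,5)='T' (+1 fires, +3 burnt)
Step 7: cell (5,5)='F' (+1 fires, +1 burnt)
  -> target ignites at step 7
Step 8: cell (5,5)='.' (+0 fires, +1 burnt)
  fire out at step 8

7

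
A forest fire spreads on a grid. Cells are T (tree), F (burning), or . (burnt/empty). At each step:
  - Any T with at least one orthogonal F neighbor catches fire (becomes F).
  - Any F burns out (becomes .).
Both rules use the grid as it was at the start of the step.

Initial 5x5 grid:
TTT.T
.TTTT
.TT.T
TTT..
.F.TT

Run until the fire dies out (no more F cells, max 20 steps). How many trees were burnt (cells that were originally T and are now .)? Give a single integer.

Step 1: +1 fires, +1 burnt (F count now 1)
Step 2: +3 fires, +1 burnt (F count now 3)
Step 3: +2 fires, +3 burnt (F count now 2)
Step 4: +2 fires, +2 burnt (F count now 2)
Step 5: +3 fires, +2 burnt (F count now 3)
Step 6: +1 fires, +3 burnt (F count now 1)
Step 7: +2 fires, +1 burnt (F count now 2)
Step 8: +0 fires, +2 burnt (F count now 0)
Fire out after step 8
Initially T: 16, now '.': 23
Total burnt (originally-T cells now '.'): 14

Answer: 14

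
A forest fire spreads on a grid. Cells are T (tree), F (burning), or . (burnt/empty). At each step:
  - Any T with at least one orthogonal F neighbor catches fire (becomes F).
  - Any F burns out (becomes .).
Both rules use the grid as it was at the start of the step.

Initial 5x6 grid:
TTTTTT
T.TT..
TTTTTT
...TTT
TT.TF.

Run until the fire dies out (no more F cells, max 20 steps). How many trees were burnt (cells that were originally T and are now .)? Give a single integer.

Step 1: +2 fires, +1 burnt (F count now 2)
Step 2: +3 fires, +2 burnt (F count now 3)
Step 3: +2 fires, +3 burnt (F count now 2)
Step 4: +2 fires, +2 burnt (F count now 2)
Step 5: +3 fires, +2 burnt (F count now 3)
Step 6: +3 fires, +3 burnt (F count now 3)
Step 7: +3 fires, +3 burnt (F count now 3)
Step 8: +1 fires, +3 burnt (F count now 1)
Step 9: +0 fires, +1 burnt (F count now 0)
Fire out after step 9
Initially T: 21, now '.': 28
Total burnt (originally-T cells now '.'): 19

Answer: 19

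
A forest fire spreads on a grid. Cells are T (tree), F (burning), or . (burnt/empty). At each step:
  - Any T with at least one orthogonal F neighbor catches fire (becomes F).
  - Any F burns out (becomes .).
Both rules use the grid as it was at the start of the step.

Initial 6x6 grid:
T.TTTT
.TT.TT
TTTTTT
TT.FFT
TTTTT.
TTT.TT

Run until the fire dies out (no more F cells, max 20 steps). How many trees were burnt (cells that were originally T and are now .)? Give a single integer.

Answer: 27

Derivation:
Step 1: +5 fires, +2 burnt (F count now 5)
Step 2: +5 fires, +5 burnt (F count now 5)
Step 3: +7 fires, +5 burnt (F count now 7)
Step 4: +8 fires, +7 burnt (F count now 8)
Step 5: +2 fires, +8 burnt (F count now 2)
Step 6: +0 fires, +2 burnt (F count now 0)
Fire out after step 6
Initially T: 28, now '.': 35
Total burnt (originally-T cells now '.'): 27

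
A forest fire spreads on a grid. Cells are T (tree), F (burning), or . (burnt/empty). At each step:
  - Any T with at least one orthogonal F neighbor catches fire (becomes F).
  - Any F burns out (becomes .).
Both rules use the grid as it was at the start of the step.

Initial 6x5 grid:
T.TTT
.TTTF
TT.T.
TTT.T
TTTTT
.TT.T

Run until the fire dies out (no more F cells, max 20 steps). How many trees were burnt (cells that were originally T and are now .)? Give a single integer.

Step 1: +2 fires, +1 burnt (F count now 2)
Step 2: +3 fires, +2 burnt (F count now 3)
Step 3: +2 fires, +3 burnt (F count now 2)
Step 4: +1 fires, +2 burnt (F count now 1)
Step 5: +2 fires, +1 burnt (F count now 2)
Step 6: +3 fires, +2 burnt (F count now 3)
Step 7: +3 fires, +3 burnt (F count now 3)
Step 8: +2 fires, +3 burnt (F count now 2)
Step 9: +1 fires, +2 burnt (F count now 1)
Step 10: +2 fires, +1 burnt (F count now 2)
Step 11: +0 fires, +2 burnt (F count now 0)
Fire out after step 11
Initially T: 22, now '.': 29
Total burnt (originally-T cells now '.'): 21

Answer: 21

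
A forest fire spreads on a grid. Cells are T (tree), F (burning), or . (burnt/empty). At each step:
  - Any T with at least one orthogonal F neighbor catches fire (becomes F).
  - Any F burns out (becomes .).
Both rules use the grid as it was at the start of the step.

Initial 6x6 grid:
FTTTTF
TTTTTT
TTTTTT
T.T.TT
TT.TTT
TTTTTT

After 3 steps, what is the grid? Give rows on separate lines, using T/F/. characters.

Step 1: 4 trees catch fire, 2 burn out
  .FTTF.
  FTTTTF
  TTTTTT
  T.T.TT
  TT.TTT
  TTTTTT
Step 2: 6 trees catch fire, 4 burn out
  ..FF..
  .FTTF.
  FTTTTF
  T.T.TT
  TT.TTT
  TTTTTT
Step 3: 6 trees catch fire, 6 burn out
  ......
  ..FF..
  .FTTF.
  F.T.TF
  TT.TTT
  TTTTTT

......
..FF..
.FTTF.
F.T.TF
TT.TTT
TTTTTT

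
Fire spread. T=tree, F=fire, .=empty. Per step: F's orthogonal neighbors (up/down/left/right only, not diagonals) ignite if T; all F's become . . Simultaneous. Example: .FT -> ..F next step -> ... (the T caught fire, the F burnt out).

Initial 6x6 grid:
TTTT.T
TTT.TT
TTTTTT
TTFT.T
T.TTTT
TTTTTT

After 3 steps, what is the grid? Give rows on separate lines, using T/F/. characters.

Step 1: 4 trees catch fire, 1 burn out
  TTTT.T
  TTT.TT
  TTFTTT
  TF.F.T
  T.FTTT
  TTTTTT
Step 2: 6 trees catch fire, 4 burn out
  TTTT.T
  TTF.TT
  TF.FTT
  F....T
  T..FTT
  TTFTTT
Step 3: 8 trees catch fire, 6 burn out
  TTFT.T
  TF..TT
  F...FT
  .....T
  F...FT
  TF.FTT

TTFT.T
TF..TT
F...FT
.....T
F...FT
TF.FTT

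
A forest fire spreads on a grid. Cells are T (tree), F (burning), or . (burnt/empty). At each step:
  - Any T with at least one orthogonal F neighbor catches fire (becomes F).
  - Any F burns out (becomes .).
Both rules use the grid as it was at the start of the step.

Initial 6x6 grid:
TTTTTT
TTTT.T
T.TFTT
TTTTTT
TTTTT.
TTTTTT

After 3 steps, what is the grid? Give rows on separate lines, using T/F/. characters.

Step 1: 4 trees catch fire, 1 burn out
  TTTTTT
  TTTF.T
  T.F.FT
  TTTFTT
  TTTTT.
  TTTTTT
Step 2: 6 trees catch fire, 4 burn out
  TTTFTT
  TTF..T
  T....F
  TTF.FT
  TTTFT.
  TTTTTT
Step 3: 9 trees catch fire, 6 burn out
  TTF.FT
  TF...F
  T.....
  TF...F
  TTF.F.
  TTTFTT

TTF.FT
TF...F
T.....
TF...F
TTF.F.
TTTFTT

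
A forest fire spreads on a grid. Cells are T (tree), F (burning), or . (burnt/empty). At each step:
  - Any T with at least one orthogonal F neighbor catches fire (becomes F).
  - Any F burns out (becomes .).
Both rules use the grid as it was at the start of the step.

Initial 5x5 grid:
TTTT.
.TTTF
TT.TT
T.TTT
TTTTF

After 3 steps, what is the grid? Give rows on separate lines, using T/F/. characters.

Step 1: 4 trees catch fire, 2 burn out
  TTTT.
  .TTF.
  TT.TF
  T.TTF
  TTTF.
Step 2: 5 trees catch fire, 4 burn out
  TTTF.
  .TF..
  TT.F.
  T.TF.
  TTF..
Step 3: 4 trees catch fire, 5 burn out
  TTF..
  .F...
  TT...
  T.F..
  TF...

TTF..
.F...
TT...
T.F..
TF...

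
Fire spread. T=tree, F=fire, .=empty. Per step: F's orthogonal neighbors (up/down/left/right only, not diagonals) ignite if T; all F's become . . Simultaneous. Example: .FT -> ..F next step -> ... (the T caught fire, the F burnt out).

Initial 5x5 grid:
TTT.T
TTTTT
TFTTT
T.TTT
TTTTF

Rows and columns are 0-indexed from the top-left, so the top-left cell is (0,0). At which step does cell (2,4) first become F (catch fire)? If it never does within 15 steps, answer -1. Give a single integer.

Step 1: cell (2,4)='T' (+5 fires, +2 burnt)
Step 2: cell (2,4)='F' (+9 fires, +5 burnt)
  -> target ignites at step 2
Step 3: cell (2,4)='.' (+6 fires, +9 burnt)
Step 4: cell (2,4)='.' (+1 fires, +6 burnt)
Step 5: cell (2,4)='.' (+0 fires, +1 burnt)
  fire out at step 5

2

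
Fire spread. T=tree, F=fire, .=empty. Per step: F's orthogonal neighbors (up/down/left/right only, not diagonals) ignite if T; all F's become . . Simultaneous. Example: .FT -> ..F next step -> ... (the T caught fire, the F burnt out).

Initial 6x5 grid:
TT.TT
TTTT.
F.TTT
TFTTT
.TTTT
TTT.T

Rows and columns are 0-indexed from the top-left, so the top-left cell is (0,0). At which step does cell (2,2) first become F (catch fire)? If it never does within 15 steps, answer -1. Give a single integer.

Step 1: cell (2,2)='T' (+4 fires, +2 burnt)
Step 2: cell (2,2)='F' (+6 fires, +4 burnt)
  -> target ignites at step 2
Step 3: cell (2,2)='.' (+7 fires, +6 burnt)
Step 4: cell (2,2)='.' (+3 fires, +7 burnt)
Step 5: cell (2,2)='.' (+2 fires, +3 burnt)
Step 6: cell (2,2)='.' (+1 fires, +2 burnt)
Step 7: cell (2,2)='.' (+0 fires, +1 burnt)
  fire out at step 7

2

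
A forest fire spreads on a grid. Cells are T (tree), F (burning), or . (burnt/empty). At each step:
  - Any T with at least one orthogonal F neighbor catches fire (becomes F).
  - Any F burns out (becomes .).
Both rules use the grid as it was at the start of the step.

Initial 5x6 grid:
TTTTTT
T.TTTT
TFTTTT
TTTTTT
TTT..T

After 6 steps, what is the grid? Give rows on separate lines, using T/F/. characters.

Step 1: 3 trees catch fire, 1 burn out
  TTTTTT
  T.TTTT
  F.FTTT
  TFTTTT
  TTT..T
Step 2: 6 trees catch fire, 3 burn out
  TTTTTT
  F.FTTT
  ...FTT
  F.FTTT
  TFT..T
Step 3: 7 trees catch fire, 6 burn out
  FTFTTT
  ...FTT
  ....FT
  ...FTT
  F.F..T
Step 4: 5 trees catch fire, 7 burn out
  .F.FTT
  ....FT
  .....F
  ....FT
  .....T
Step 5: 3 trees catch fire, 5 burn out
  ....FT
  .....F
  ......
  .....F
  .....T
Step 6: 2 trees catch fire, 3 burn out
  .....F
  ......
  ......
  ......
  .....F

.....F
......
......
......
.....F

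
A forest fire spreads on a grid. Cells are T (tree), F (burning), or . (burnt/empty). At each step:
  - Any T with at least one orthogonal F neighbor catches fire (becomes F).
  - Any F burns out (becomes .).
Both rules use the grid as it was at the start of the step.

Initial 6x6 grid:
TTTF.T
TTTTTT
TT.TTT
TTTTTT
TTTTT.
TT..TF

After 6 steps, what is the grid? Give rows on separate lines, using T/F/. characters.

Step 1: 3 trees catch fire, 2 burn out
  TTF..T
  TTTFTT
  TT.TTT
  TTTTTT
  TTTTT.
  TT..F.
Step 2: 5 trees catch fire, 3 burn out
  TF...T
  TTF.FT
  TT.FTT
  TTTTTT
  TTTTF.
  TT....
Step 3: 7 trees catch fire, 5 burn out
  F....T
  TF...F
  TT..FT
  TTTFFT
  TTTF..
  TT....
Step 4: 7 trees catch fire, 7 burn out
  .....F
  F.....
  TF...F
  TTF..F
  TTF...
  TT....
Step 5: 3 trees catch fire, 7 burn out
  ......
  ......
  F.....
  TF....
  TF....
  TT....
Step 6: 3 trees catch fire, 3 burn out
  ......
  ......
  ......
  F.....
  F.....
  TF....

......
......
......
F.....
F.....
TF....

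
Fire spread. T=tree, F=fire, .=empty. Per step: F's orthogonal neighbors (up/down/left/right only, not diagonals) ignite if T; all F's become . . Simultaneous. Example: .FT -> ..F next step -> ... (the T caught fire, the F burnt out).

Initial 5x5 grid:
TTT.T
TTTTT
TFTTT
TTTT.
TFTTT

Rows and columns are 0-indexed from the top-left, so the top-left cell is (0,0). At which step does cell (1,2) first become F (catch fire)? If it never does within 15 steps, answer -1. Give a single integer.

Step 1: cell (1,2)='T' (+6 fires, +2 burnt)
Step 2: cell (1,2)='F' (+7 fires, +6 burnt)
  -> target ignites at step 2
Step 3: cell (1,2)='.' (+6 fires, +7 burnt)
Step 4: cell (1,2)='.' (+1 fires, +6 burnt)
Step 5: cell (1,2)='.' (+1 fires, +1 burnt)
Step 6: cell (1,2)='.' (+0 fires, +1 burnt)
  fire out at step 6

2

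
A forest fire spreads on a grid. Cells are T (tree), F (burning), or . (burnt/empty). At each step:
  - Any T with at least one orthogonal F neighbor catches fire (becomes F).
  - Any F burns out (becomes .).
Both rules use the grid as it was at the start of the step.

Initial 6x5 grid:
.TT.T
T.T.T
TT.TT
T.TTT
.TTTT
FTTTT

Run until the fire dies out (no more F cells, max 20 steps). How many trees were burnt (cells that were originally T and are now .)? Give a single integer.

Answer: 15

Derivation:
Step 1: +1 fires, +1 burnt (F count now 1)
Step 2: +2 fires, +1 burnt (F count now 2)
Step 3: +2 fires, +2 burnt (F count now 2)
Step 4: +3 fires, +2 burnt (F count now 3)
Step 5: +2 fires, +3 burnt (F count now 2)
Step 6: +2 fires, +2 burnt (F count now 2)
Step 7: +1 fires, +2 burnt (F count now 1)
Step 8: +1 fires, +1 burnt (F count now 1)
Step 9: +1 fires, +1 burnt (F count now 1)
Step 10: +0 fires, +1 burnt (F count now 0)
Fire out after step 10
Initially T: 22, now '.': 23
Total burnt (originally-T cells now '.'): 15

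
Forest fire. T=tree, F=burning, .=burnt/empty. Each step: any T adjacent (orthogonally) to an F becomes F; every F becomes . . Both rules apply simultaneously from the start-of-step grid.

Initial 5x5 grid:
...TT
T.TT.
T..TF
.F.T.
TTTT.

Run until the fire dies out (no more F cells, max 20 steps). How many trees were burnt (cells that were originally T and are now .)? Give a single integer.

Answer: 10

Derivation:
Step 1: +2 fires, +2 burnt (F count now 2)
Step 2: +4 fires, +2 burnt (F count now 4)
Step 3: +3 fires, +4 burnt (F count now 3)
Step 4: +1 fires, +3 burnt (F count now 1)
Step 5: +0 fires, +1 burnt (F count now 0)
Fire out after step 5
Initially T: 12, now '.': 23
Total burnt (originally-T cells now '.'): 10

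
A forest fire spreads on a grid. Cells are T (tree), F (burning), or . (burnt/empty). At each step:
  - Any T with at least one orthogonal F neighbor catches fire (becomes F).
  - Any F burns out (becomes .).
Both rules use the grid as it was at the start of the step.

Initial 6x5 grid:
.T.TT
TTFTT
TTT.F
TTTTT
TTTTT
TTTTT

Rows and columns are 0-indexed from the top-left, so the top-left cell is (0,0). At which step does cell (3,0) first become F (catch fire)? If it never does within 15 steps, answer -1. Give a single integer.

Step 1: cell (3,0)='T' (+5 fires, +2 burnt)
Step 2: cell (3,0)='T' (+8 fires, +5 burnt)
Step 3: cell (3,0)='T' (+5 fires, +8 burnt)
Step 4: cell (3,0)='F' (+4 fires, +5 burnt)
  -> target ignites at step 4
Step 5: cell (3,0)='.' (+2 fires, +4 burnt)
Step 6: cell (3,0)='.' (+1 fires, +2 burnt)
Step 7: cell (3,0)='.' (+0 fires, +1 burnt)
  fire out at step 7

4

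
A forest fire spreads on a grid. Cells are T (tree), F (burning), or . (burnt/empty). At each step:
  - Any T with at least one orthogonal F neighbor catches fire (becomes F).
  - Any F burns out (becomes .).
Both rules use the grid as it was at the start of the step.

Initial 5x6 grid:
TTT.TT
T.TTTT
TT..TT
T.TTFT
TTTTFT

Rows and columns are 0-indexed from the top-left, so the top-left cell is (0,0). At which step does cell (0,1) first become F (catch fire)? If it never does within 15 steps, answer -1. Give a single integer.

Step 1: cell (0,1)='T' (+5 fires, +2 burnt)
Step 2: cell (0,1)='T' (+4 fires, +5 burnt)
Step 3: cell (0,1)='T' (+4 fires, +4 burnt)
Step 4: cell (0,1)='T' (+3 fires, +4 burnt)
Step 5: cell (0,1)='T' (+2 fires, +3 burnt)
Step 6: cell (0,1)='F' (+2 fires, +2 burnt)
  -> target ignites at step 6
Step 7: cell (0,1)='.' (+3 fires, +2 burnt)
Step 8: cell (0,1)='.' (+0 fires, +3 burnt)
  fire out at step 8

6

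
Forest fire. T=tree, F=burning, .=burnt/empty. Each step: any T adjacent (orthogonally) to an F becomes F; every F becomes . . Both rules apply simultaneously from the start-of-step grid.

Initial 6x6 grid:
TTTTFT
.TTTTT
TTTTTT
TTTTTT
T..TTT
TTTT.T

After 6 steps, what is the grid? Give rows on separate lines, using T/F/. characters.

Step 1: 3 trees catch fire, 1 burn out
  TTTF.F
  .TTTFT
  TTTTTT
  TTTTTT
  T..TTT
  TTTT.T
Step 2: 4 trees catch fire, 3 burn out
  TTF...
  .TTF.F
  TTTTFT
  TTTTTT
  T..TTT
  TTTT.T
Step 3: 5 trees catch fire, 4 burn out
  TF....
  .TF...
  TTTF.F
  TTTTFT
  T..TTT
  TTTT.T
Step 4: 6 trees catch fire, 5 burn out
  F.....
  .F....
  TTF...
  TTTF.F
  T..TFT
  TTTT.T
Step 5: 4 trees catch fire, 6 burn out
  ......
  ......
  TF....
  TTF...
  T..F.F
  TTTT.T
Step 6: 4 trees catch fire, 4 burn out
  ......
  ......
  F.....
  TF....
  T.....
  TTTF.F

......
......
F.....
TF....
T.....
TTTF.F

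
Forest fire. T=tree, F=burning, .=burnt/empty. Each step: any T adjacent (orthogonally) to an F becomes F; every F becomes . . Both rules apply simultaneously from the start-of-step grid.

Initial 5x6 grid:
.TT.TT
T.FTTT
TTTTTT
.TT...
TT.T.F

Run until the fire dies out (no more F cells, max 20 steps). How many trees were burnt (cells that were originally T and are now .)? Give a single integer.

Answer: 18

Derivation:
Step 1: +3 fires, +2 burnt (F count now 3)
Step 2: +5 fires, +3 burnt (F count now 5)
Step 3: +5 fires, +5 burnt (F count now 5)
Step 4: +4 fires, +5 burnt (F count now 4)
Step 5: +1 fires, +4 burnt (F count now 1)
Step 6: +0 fires, +1 burnt (F count now 0)
Fire out after step 6
Initially T: 19, now '.': 29
Total burnt (originally-T cells now '.'): 18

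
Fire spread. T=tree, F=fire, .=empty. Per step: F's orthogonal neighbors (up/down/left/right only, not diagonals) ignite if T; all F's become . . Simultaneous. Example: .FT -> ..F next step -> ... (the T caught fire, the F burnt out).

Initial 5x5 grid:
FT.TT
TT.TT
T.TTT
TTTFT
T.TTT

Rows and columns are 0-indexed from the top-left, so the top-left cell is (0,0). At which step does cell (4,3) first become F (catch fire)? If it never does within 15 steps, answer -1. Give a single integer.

Step 1: cell (4,3)='F' (+6 fires, +2 burnt)
  -> target ignites at step 1
Step 2: cell (4,3)='.' (+8 fires, +6 burnt)
Step 3: cell (4,3)='.' (+3 fires, +8 burnt)
Step 4: cell (4,3)='.' (+2 fires, +3 burnt)
Step 5: cell (4,3)='.' (+0 fires, +2 burnt)
  fire out at step 5

1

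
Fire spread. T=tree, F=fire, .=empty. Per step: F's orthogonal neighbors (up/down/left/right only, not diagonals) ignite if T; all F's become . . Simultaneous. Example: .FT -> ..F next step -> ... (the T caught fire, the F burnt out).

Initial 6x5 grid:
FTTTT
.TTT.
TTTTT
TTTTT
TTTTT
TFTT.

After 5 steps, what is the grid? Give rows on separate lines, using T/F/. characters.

Step 1: 4 trees catch fire, 2 burn out
  .FTTT
  .TTT.
  TTTTT
  TTTTT
  TFTTT
  F.FT.
Step 2: 6 trees catch fire, 4 burn out
  ..FTT
  .FTT.
  TTTTT
  TFTTT
  F.FTT
  ...F.
Step 3: 6 trees catch fire, 6 burn out
  ...FT
  ..FT.
  TFTTT
  F.FTT
  ...FT
  .....
Step 4: 6 trees catch fire, 6 burn out
  ....F
  ...F.
  F.FTT
  ...FT
  ....F
  .....
Step 5: 2 trees catch fire, 6 burn out
  .....
  .....
  ...FT
  ....F
  .....
  .....

.....
.....
...FT
....F
.....
.....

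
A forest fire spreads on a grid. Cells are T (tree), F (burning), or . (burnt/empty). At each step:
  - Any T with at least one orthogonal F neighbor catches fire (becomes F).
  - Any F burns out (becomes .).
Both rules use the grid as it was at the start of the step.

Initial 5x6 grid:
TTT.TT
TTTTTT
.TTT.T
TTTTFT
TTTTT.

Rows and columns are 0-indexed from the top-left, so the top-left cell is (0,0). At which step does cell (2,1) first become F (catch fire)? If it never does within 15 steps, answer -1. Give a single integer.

Step 1: cell (2,1)='T' (+3 fires, +1 burnt)
Step 2: cell (2,1)='T' (+4 fires, +3 burnt)
Step 3: cell (2,1)='T' (+5 fires, +4 burnt)
Step 4: cell (2,1)='F' (+6 fires, +5 burnt)
  -> target ignites at step 4
Step 5: cell (2,1)='.' (+4 fires, +6 burnt)
Step 6: cell (2,1)='.' (+2 fires, +4 burnt)
Step 7: cell (2,1)='.' (+1 fires, +2 burnt)
Step 8: cell (2,1)='.' (+0 fires, +1 burnt)
  fire out at step 8

4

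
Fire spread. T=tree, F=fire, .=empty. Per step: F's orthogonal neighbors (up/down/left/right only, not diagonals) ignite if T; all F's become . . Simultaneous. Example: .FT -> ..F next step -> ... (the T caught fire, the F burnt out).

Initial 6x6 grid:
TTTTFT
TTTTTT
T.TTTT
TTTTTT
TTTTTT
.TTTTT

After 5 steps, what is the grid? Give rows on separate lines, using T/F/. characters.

Step 1: 3 trees catch fire, 1 burn out
  TTTF.F
  TTTTFT
  T.TTTT
  TTTTTT
  TTTTTT
  .TTTTT
Step 2: 4 trees catch fire, 3 burn out
  TTF...
  TTTF.F
  T.TTFT
  TTTTTT
  TTTTTT
  .TTTTT
Step 3: 5 trees catch fire, 4 burn out
  TF....
  TTF...
  T.TF.F
  TTTTFT
  TTTTTT
  .TTTTT
Step 4: 6 trees catch fire, 5 burn out
  F.....
  TF....
  T.F...
  TTTF.F
  TTTTFT
  .TTTTT
Step 5: 5 trees catch fire, 6 burn out
  ......
  F.....
  T.....
  TTF...
  TTTF.F
  .TTTFT

......
F.....
T.....
TTF...
TTTF.F
.TTTFT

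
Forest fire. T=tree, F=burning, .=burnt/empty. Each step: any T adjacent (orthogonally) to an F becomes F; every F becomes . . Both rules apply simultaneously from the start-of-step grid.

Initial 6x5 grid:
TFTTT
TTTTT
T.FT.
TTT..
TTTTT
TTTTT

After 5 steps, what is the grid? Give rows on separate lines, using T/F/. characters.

Step 1: 6 trees catch fire, 2 burn out
  F.FTT
  TFFTT
  T..F.
  TTF..
  TTTTT
  TTTTT
Step 2: 5 trees catch fire, 6 burn out
  ...FT
  F..FT
  T....
  TF...
  TTFTT
  TTTTT
Step 3: 7 trees catch fire, 5 burn out
  ....F
  ....F
  F....
  F....
  TF.FT
  TTFTT
Step 4: 4 trees catch fire, 7 burn out
  .....
  .....
  .....
  .....
  F...F
  TF.FT
Step 5: 2 trees catch fire, 4 burn out
  .....
  .....
  .....
  .....
  .....
  F...F

.....
.....
.....
.....
.....
F...F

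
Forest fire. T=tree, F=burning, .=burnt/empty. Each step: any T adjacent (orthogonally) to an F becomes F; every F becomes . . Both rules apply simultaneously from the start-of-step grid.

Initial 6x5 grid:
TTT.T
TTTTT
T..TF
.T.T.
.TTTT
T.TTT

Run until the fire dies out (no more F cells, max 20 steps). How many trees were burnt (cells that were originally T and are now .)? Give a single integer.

Answer: 20

Derivation:
Step 1: +2 fires, +1 burnt (F count now 2)
Step 2: +3 fires, +2 burnt (F count now 3)
Step 3: +2 fires, +3 burnt (F count now 2)
Step 4: +5 fires, +2 burnt (F count now 5)
Step 5: +5 fires, +5 burnt (F count now 5)
Step 6: +3 fires, +5 burnt (F count now 3)
Step 7: +0 fires, +3 burnt (F count now 0)
Fire out after step 7
Initially T: 21, now '.': 29
Total burnt (originally-T cells now '.'): 20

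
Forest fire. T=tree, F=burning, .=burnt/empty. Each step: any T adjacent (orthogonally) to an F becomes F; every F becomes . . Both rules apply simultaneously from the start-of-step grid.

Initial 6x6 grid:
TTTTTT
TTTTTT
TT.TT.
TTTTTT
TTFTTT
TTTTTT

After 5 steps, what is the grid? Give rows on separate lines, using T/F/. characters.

Step 1: 4 trees catch fire, 1 burn out
  TTTTTT
  TTTTTT
  TT.TT.
  TTFTTT
  TF.FTT
  TTFTTT
Step 2: 6 trees catch fire, 4 burn out
  TTTTTT
  TTTTTT
  TT.TT.
  TF.FTT
  F...FT
  TF.FTT
Step 3: 7 trees catch fire, 6 burn out
  TTTTTT
  TTTTTT
  TF.FT.
  F...FT
  .....F
  F...FT
Step 4: 6 trees catch fire, 7 burn out
  TTTTTT
  TFTFTT
  F...F.
  .....F
  ......
  .....F
Step 5: 5 trees catch fire, 6 burn out
  TFTFTT
  F.F.FT
  ......
  ......
  ......
  ......

TFTFTT
F.F.FT
......
......
......
......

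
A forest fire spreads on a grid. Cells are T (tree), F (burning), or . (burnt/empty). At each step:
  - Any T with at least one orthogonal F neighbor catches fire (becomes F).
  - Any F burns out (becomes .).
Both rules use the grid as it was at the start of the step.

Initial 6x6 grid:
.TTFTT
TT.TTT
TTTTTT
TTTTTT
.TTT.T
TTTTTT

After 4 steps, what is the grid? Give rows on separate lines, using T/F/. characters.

Step 1: 3 trees catch fire, 1 burn out
  .TF.FT
  TT.FTT
  TTTTTT
  TTTTTT
  .TTT.T
  TTTTTT
Step 2: 4 trees catch fire, 3 burn out
  .F...F
  TT..FT
  TTTFTT
  TTTTTT
  .TTT.T
  TTTTTT
Step 3: 5 trees catch fire, 4 burn out
  ......
  TF...F
  TTF.FT
  TTTFTT
  .TTT.T
  TTTTTT
Step 4: 6 trees catch fire, 5 burn out
  ......
  F.....
  TF...F
  TTF.FT
  .TTF.T
  TTTTTT

......
F.....
TF...F
TTF.FT
.TTF.T
TTTTTT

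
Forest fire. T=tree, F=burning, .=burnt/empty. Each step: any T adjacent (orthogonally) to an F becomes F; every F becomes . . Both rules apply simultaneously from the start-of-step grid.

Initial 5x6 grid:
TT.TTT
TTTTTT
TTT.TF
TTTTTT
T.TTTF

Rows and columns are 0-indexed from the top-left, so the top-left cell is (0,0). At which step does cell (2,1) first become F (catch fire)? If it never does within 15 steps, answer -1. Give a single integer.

Step 1: cell (2,1)='T' (+4 fires, +2 burnt)
Step 2: cell (2,1)='T' (+4 fires, +4 burnt)
Step 3: cell (2,1)='T' (+4 fires, +4 burnt)
Step 4: cell (2,1)='T' (+3 fires, +4 burnt)
Step 5: cell (2,1)='T' (+3 fires, +3 burnt)
Step 6: cell (2,1)='F' (+4 fires, +3 burnt)
  -> target ignites at step 6
Step 7: cell (2,1)='.' (+3 fires, +4 burnt)
Step 8: cell (2,1)='.' (+0 fires, +3 burnt)
  fire out at step 8

6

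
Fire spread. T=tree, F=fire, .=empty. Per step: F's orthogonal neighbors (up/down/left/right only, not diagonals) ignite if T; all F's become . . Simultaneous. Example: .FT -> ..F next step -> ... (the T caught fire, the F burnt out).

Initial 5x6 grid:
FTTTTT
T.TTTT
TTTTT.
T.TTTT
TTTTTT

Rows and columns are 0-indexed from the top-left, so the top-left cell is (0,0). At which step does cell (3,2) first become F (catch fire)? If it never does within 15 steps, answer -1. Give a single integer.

Step 1: cell (3,2)='T' (+2 fires, +1 burnt)
Step 2: cell (3,2)='T' (+2 fires, +2 burnt)
Step 3: cell (3,2)='T' (+4 fires, +2 burnt)
Step 4: cell (3,2)='T' (+4 fires, +4 burnt)
Step 5: cell (3,2)='F' (+5 fires, +4 burnt)
  -> target ignites at step 5
Step 6: cell (3,2)='.' (+4 fires, +5 burnt)
Step 7: cell (3,2)='.' (+2 fires, +4 burnt)
Step 8: cell (3,2)='.' (+2 fires, +2 burnt)
Step 9: cell (3,2)='.' (+1 fires, +2 burnt)
Step 10: cell (3,2)='.' (+0 fires, +1 burnt)
  fire out at step 10

5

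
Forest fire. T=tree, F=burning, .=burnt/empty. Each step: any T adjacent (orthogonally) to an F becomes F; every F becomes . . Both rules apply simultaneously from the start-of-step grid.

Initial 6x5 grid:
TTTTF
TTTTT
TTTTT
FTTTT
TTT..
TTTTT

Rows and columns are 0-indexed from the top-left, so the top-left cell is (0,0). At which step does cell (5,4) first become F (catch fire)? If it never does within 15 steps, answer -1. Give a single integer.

Step 1: cell (5,4)='T' (+5 fires, +2 burnt)
Step 2: cell (5,4)='T' (+8 fires, +5 burnt)
Step 3: cell (5,4)='T' (+10 fires, +8 burnt)
Step 4: cell (5,4)='T' (+1 fires, +10 burnt)
Step 5: cell (5,4)='T' (+1 fires, +1 burnt)
Step 6: cell (5,4)='F' (+1 fires, +1 burnt)
  -> target ignites at step 6
Step 7: cell (5,4)='.' (+0 fires, +1 burnt)
  fire out at step 7

6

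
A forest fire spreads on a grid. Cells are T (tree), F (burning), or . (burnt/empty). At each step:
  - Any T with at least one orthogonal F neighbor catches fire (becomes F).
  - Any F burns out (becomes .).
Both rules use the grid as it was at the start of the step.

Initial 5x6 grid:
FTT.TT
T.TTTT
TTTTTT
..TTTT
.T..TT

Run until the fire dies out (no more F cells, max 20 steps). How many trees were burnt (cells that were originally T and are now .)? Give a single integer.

Answer: 21

Derivation:
Step 1: +2 fires, +1 burnt (F count now 2)
Step 2: +2 fires, +2 burnt (F count now 2)
Step 3: +2 fires, +2 burnt (F count now 2)
Step 4: +2 fires, +2 burnt (F count now 2)
Step 5: +3 fires, +2 burnt (F count now 3)
Step 6: +4 fires, +3 burnt (F count now 4)
Step 7: +3 fires, +4 burnt (F count now 3)
Step 8: +2 fires, +3 burnt (F count now 2)
Step 9: +1 fires, +2 burnt (F count now 1)
Step 10: +0 fires, +1 burnt (F count now 0)
Fire out after step 10
Initially T: 22, now '.': 29
Total burnt (originally-T cells now '.'): 21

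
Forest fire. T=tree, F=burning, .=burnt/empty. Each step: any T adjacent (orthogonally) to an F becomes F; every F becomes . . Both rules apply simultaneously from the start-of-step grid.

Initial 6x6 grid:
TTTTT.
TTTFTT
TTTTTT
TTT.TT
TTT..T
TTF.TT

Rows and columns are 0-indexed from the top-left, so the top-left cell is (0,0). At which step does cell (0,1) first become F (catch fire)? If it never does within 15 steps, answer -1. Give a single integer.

Step 1: cell (0,1)='T' (+6 fires, +2 burnt)
Step 2: cell (0,1)='T' (+9 fires, +6 burnt)
Step 3: cell (0,1)='F' (+7 fires, +9 burnt)
  -> target ignites at step 3
Step 4: cell (0,1)='.' (+4 fires, +7 burnt)
Step 5: cell (0,1)='.' (+1 fires, +4 burnt)
Step 6: cell (0,1)='.' (+1 fires, +1 burnt)
Step 7: cell (0,1)='.' (+1 fires, +1 burnt)
Step 8: cell (0,1)='.' (+0 fires, +1 burnt)
  fire out at step 8

3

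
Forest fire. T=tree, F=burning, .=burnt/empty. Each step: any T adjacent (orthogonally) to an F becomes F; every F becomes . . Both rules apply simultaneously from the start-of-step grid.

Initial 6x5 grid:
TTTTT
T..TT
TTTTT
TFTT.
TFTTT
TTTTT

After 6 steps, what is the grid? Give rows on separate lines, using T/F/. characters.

Step 1: 6 trees catch fire, 2 burn out
  TTTTT
  T..TT
  TFTTT
  F.FT.
  F.FTT
  TFTTT
Step 2: 6 trees catch fire, 6 burn out
  TTTTT
  T..TT
  F.FTT
  ...F.
  ...FT
  F.FTT
Step 3: 4 trees catch fire, 6 burn out
  TTTTT
  F..TT
  ...FT
  .....
  ....F
  ...FT
Step 4: 4 trees catch fire, 4 burn out
  FTTTT
  ...FT
  ....F
  .....
  .....
  ....F
Step 5: 3 trees catch fire, 4 burn out
  .FTFT
  ....F
  .....
  .....
  .....
  .....
Step 6: 2 trees catch fire, 3 burn out
  ..F.F
  .....
  .....
  .....
  .....
  .....

..F.F
.....
.....
.....
.....
.....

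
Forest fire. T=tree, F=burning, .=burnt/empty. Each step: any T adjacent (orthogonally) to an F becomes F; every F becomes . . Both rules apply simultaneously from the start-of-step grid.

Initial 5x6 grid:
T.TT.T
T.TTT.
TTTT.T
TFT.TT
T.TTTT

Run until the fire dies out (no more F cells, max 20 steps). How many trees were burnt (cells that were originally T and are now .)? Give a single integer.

Answer: 21

Derivation:
Step 1: +3 fires, +1 burnt (F count now 3)
Step 2: +4 fires, +3 burnt (F count now 4)
Step 3: +4 fires, +4 burnt (F count now 4)
Step 4: +4 fires, +4 burnt (F count now 4)
Step 5: +4 fires, +4 burnt (F count now 4)
Step 6: +1 fires, +4 burnt (F count now 1)
Step 7: +1 fires, +1 burnt (F count now 1)
Step 8: +0 fires, +1 burnt (F count now 0)
Fire out after step 8
Initially T: 22, now '.': 29
Total burnt (originally-T cells now '.'): 21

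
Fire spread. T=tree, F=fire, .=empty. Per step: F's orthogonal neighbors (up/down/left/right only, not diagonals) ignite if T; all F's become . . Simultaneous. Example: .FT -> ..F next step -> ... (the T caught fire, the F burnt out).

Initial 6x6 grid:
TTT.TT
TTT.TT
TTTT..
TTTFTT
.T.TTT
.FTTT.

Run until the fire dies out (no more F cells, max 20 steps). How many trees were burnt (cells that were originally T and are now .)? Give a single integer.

Answer: 22

Derivation:
Step 1: +6 fires, +2 burnt (F count now 6)
Step 2: +5 fires, +6 burnt (F count now 5)
Step 3: +5 fires, +5 burnt (F count now 5)
Step 4: +3 fires, +5 burnt (F count now 3)
Step 5: +2 fires, +3 burnt (F count now 2)
Step 6: +1 fires, +2 burnt (F count now 1)
Step 7: +0 fires, +1 burnt (F count now 0)
Fire out after step 7
Initially T: 26, now '.': 32
Total burnt (originally-T cells now '.'): 22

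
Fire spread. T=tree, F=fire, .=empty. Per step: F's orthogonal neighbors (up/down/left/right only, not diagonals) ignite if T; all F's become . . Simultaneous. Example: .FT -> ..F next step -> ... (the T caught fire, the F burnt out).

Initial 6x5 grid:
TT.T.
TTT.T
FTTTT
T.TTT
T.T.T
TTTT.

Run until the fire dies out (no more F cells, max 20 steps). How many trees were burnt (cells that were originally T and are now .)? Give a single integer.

Step 1: +3 fires, +1 burnt (F count now 3)
Step 2: +4 fires, +3 burnt (F count now 4)
Step 3: +5 fires, +4 burnt (F count now 5)
Step 4: +4 fires, +5 burnt (F count now 4)
Step 5: +3 fires, +4 burnt (F count now 3)
Step 6: +2 fires, +3 burnt (F count now 2)
Step 7: +0 fires, +2 burnt (F count now 0)
Fire out after step 7
Initially T: 22, now '.': 29
Total burnt (originally-T cells now '.'): 21

Answer: 21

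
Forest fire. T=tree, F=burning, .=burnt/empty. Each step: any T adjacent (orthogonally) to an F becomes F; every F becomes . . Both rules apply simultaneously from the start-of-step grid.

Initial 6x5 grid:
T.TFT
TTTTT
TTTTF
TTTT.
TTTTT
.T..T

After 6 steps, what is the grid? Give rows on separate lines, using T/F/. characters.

Step 1: 5 trees catch fire, 2 burn out
  T.F.F
  TTTFF
  TTTF.
  TTTT.
  TTTTT
  .T..T
Step 2: 3 trees catch fire, 5 burn out
  T....
  TTF..
  TTF..
  TTTF.
  TTTTT
  .T..T
Step 3: 4 trees catch fire, 3 burn out
  T....
  TF...
  TF...
  TTF..
  TTTFT
  .T..T
Step 4: 5 trees catch fire, 4 burn out
  T....
  F....
  F....
  TF...
  TTF.F
  .T..T
Step 5: 4 trees catch fire, 5 burn out
  F....
  .....
  .....
  F....
  TF...
  .T..F
Step 6: 2 trees catch fire, 4 burn out
  .....
  .....
  .....
  .....
  F....
  .F...

.....
.....
.....
.....
F....
.F...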